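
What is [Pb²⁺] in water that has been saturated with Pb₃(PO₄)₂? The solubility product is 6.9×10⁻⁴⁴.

2.7×10⁻⁹ M

Pb₃(PO₄)₂(s) ⇌ 3 Pb²⁺(aq) + 2 PO₄³⁻(aq)
For each mole of Pb₃(PO₄)₂ that dissolves per liter, [Pb²⁺] = 3s and [PO₄³⁻] = 2s; let s denote this solubility.
Ksp = [Pb²⁺]^3[PO₄³⁻]^2 = (3s)^3 · (2s)^2 = 108s^5 = 6.9×10⁻⁴⁴
s = 9.1×10⁻¹⁰ mol/L
[Pb²⁺] = 3s = 2.7×10⁻⁹ mol/L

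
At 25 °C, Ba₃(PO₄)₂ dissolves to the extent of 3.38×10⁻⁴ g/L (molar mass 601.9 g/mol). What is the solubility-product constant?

Molar solubility s = (3.38×10⁻⁴ g/L) / (601.9 g/mol) = 5.6156×10⁻⁷ mol/L
Ba₃(PO₄)₂(s) ⇌ 3 Ba²⁺(aq) + 2 PO₄³⁻(aq)
Let s be the molar solubility. Then [Ba²⁺] = 3s and [PO₄³⁻] = 2s.
Ksp = [Ba²⁺]^3[PO₄³⁻]^2 = (3s)^3 · (2s)^2 = 108s^5
Ksp = 108 × (5.6156×10⁻⁷)^5 = 6.03×10⁻³⁰

Ksp = 6.03×10⁻³⁰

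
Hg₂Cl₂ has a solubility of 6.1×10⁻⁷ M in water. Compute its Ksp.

Ksp = 9.1×10⁻¹⁹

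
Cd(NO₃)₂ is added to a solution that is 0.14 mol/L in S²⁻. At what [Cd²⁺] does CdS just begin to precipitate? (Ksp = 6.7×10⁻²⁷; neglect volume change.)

4.8×10⁻²⁶ M

Each salt precipitates once Q = Ksp for that salt.
CdS(s) ⇌ Cd²⁺(aq) + S²⁻(aq)
Ksp = [Cd²⁺][S²⁻] = [Cd²⁺](0.14)
[Cd²⁺] = 6.7×10⁻²⁷ / (0.14) = 4.8×10⁻²⁶
[Cd²⁺] = 4.8×10⁻²⁶ mol/L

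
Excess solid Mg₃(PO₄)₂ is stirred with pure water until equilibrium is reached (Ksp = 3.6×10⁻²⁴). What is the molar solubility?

Mg₃(PO₄)₂(s) ⇌ 3 Mg²⁺(aq) + 2 PO₄³⁻(aq)
Let s be the molar solubility. Then [Mg²⁺] = 3s and [PO₄³⁻] = 2s.
Ksp = [Mg²⁺]^3[PO₄³⁻]^2 = (3s)^3 · (2s)^2 = 108s^5
108s^5 = 3.6×10⁻²⁴  ⇒  s^5 = 3.3×10⁻²⁶
s = 8.0×10⁻⁶ mol L⁻¹

8.0×10⁻⁶ M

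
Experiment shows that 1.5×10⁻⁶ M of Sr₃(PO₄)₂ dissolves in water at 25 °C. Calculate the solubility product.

Ksp = 8.2×10⁻²⁸

Sr₃(PO₄)₂(s) ⇌ 3 Sr²⁺(aq) + 2 PO₄³⁻(aq)
Call the molar solubility s, so that [Sr²⁺] = 3s and [PO₄³⁻] = 2s.
Ksp = [Sr²⁺]^3[PO₄³⁻]^2 = (3s)^3 · (2s)^2 = 108s^5
Ksp = 108 × (1.5×10⁻⁶)^5 = 8.2×10⁻²⁸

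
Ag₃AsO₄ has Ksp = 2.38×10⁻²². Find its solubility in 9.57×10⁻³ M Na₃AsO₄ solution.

Ag₃AsO₄(s) ⇌ 3 Ag⁺(aq) + AsO₄³⁻(aq)
AsO₄³⁻ is already present at 9.57×10⁻³ M. If s mol/L of Ag₃AsO₄ dissolves, [Ag⁺] = 3s while [AsO₄³⁻] ≈ 9.57×10⁻³ M.
Ksp = [Ag⁺]^3[AsO₄³⁻] = (3s)^3(9.57×10⁻³)
(3s)^3 = 2.38×10⁻²² / (9.57×10⁻³) = 2.49×10⁻²⁰
s = 9.73×10⁻⁸ M

9.73×10⁻⁸ M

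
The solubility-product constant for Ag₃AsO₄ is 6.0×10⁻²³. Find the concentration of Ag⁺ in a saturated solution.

3.7×10⁻⁶ M

Ag₃AsO₄(s) ⇌ 3 Ag⁺(aq) + AsO₄³⁻(aq)
For each mole of Ag₃AsO₄ that dissolves per liter, [Ag⁺] = 3s and [AsO₄³⁻] = s; let s denote this solubility.
Ksp = [Ag⁺]^3[AsO₄³⁻] = (3s)^3 · s = 27s^4 = 6.0×10⁻²³
s = 1.2×10⁻⁶ M
[Ag⁺] = 3s = 3.7×10⁻⁶ M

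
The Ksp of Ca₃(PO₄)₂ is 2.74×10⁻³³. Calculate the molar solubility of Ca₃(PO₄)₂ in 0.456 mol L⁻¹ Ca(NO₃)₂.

Ca₃(PO₄)₂(s) ⇌ 3 Ca²⁺(aq) + 2 PO₄³⁻(aq)
Ca²⁺ is already present at 0.456 mol L⁻¹. If s mol/L of Ca₃(PO₄)₂ dissolves, [PO₄³⁻] = 2s while [Ca²⁺] ≈ 0.456 mol L⁻¹.
Ksp = [Ca²⁺]^3[PO₄³⁻]^2 = (0.456)^3(2s)^2
(2s)^2 = 2.74×10⁻³³ / (0.456)^3 = 2.89×10⁻³²
s = 8.50×10⁻¹⁷ mol L⁻¹

8.50×10⁻¹⁷ M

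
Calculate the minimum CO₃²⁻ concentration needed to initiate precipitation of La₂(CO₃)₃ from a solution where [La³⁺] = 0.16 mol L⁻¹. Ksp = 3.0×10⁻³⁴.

A salt starts to precipitate once the ion product Q reaches its Ksp.
La₂(CO₃)₃(s) ⇌ 2 La³⁺(aq) + 3 CO₃²⁻(aq)
Ksp = [La³⁺]^2[CO₃²⁻]^3 = [CO₃²⁻]^3(0.16)^2
[CO₃²⁻]^3 = 3.0×10⁻³⁴ / (0.16)^2 = 1.2×10⁻³²
[CO₃²⁻] = 2.3×10⁻¹¹ mol L⁻¹

2.3×10⁻¹¹ M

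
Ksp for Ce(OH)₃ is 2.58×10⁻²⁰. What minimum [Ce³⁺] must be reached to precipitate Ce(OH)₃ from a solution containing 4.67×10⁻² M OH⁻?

2.53×10⁻¹⁶ M

The threshold for precipitation is Q = Ksp.
Ce(OH)₃(s) ⇌ Ce³⁺(aq) + 3 OH⁻(aq)
Ksp = [Ce³⁺][OH⁻]^3 = [Ce³⁺](4.67×10⁻²)^3
[Ce³⁺] = 2.58×10⁻²⁰ / (4.67×10⁻²)^3 = 2.53×10⁻¹⁶
[Ce³⁺] = 2.53×10⁻¹⁶ M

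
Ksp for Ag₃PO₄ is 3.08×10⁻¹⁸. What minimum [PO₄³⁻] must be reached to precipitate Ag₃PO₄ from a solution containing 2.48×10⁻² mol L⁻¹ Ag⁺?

2.02×10⁻¹³ M

Each salt precipitates once Q = Ksp for that salt.
Ag₃PO₄(s) ⇌ 3 Ag⁺(aq) + PO₄³⁻(aq)
Ksp = [Ag⁺]^3[PO₄³⁻] = [PO₄³⁻](2.48×10⁻²)^3
[PO₄³⁻] = 3.08×10⁻¹⁸ / (2.48×10⁻²)^3 = 2.02×10⁻¹³
[PO₄³⁻] = 2.02×10⁻¹³ mol L⁻¹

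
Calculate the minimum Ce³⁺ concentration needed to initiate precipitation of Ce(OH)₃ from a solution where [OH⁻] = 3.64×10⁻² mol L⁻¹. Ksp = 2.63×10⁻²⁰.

Precipitation begins when Q = Ksp.
Ce(OH)₃(s) ⇌ Ce³⁺(aq) + 3 OH⁻(aq)
Ksp = [Ce³⁺][OH⁻]^3 = [Ce³⁺](3.64×10⁻²)^3
[Ce³⁺] = 2.63×10⁻²⁰ / (3.64×10⁻²)^3 = 5.45×10⁻¹⁶
[Ce³⁺] = 5.45×10⁻¹⁶ mol L⁻¹

5.45×10⁻¹⁶ M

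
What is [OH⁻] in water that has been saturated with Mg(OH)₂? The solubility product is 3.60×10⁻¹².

1.93×10⁻⁴ M

Mg(OH)₂(s) ⇌ Mg²⁺(aq) + 2 OH⁻(aq)
Let s be the molar solubility. Then [Mg²⁺] = s and [OH⁻] = 2s.
Ksp = [Mg²⁺][OH⁻]^2 = s · (2s)^2 = 4s^3 = 3.60×10⁻¹²
s = 9.65×10⁻⁵ M
[OH⁻] = 2s = 1.93×10⁻⁴ M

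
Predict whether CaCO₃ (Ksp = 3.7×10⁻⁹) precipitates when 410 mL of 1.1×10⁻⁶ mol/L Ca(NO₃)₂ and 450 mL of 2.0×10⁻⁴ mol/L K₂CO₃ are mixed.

After mixing, V = 410 mL + 450 mL = 860 mL.
[Ca²⁺] = (1.1×10⁻⁶)(410)/860 = 5.2×10⁻⁷ mol/L
[CO₃²⁻] = (2.0×10⁻⁴)(450)/860 = 1.0×10⁻⁴ mol/L
Q = [Ca²⁺][CO₃²⁻] = 5.5×10⁻¹¹
Since Q (5.5×10⁻¹¹) is less than Ksp (3.7×10⁻⁹), no CaCO₃ precipitates.

No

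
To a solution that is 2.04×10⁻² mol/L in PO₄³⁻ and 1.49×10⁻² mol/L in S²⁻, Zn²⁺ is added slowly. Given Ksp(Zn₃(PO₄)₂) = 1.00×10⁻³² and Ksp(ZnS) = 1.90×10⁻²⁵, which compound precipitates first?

ZnS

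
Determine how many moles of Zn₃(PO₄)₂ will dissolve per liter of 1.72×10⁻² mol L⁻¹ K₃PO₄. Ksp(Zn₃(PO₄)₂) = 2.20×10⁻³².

1.40×10⁻¹⁰ M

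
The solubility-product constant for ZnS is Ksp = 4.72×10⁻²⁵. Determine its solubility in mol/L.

ZnS(s) ⇌ Zn²⁺(aq) + S²⁻(aq)
Call the molar solubility s, so that [Zn²⁺] = s and [S²⁻] = s.
Ksp = [Zn²⁺][S²⁻] = s · s = s^2
s^2 = 4.72×10⁻²⁵
s = (4.72×10⁻²⁵)^(1/2) = 6.87×10⁻¹³ M

6.87×10⁻¹³ M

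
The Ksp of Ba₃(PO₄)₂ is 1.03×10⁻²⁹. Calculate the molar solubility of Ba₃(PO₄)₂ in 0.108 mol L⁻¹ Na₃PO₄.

3.20×10⁻¹⁰ M

Ba₃(PO₄)₂(s) ⇌ 3 Ba²⁺(aq) + 2 PO₄³⁻(aq)
With PO₄³⁻ already at 0.108 mol L⁻¹ and s small, take [PO₄³⁻] ≈ 0.108 mol L⁻¹ and [Ba²⁺] = 3s.
Ksp = [Ba²⁺]^3[PO₄³⁻]^2 = (3s)^3(0.108)^2
(3s)^3 = 1.03×10⁻²⁹ / (0.108)^2 = 8.83×10⁻²⁸
s = 3.20×10⁻¹⁰ mol L⁻¹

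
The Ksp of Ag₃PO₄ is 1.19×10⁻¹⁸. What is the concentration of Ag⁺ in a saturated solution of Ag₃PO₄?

Ag₃PO₄(s) ⇌ 3 Ag⁺(aq) + PO₄³⁻(aq)
For each mole of Ag₃PO₄ that dissolves per liter, [Ag⁺] = 3s and [PO₄³⁻] = s; let s denote this solubility.
Ksp = [Ag⁺]^3[PO₄³⁻] = (3s)^3 · s = 27s^4 = 1.19×10⁻¹⁸
s = 1.45×10⁻⁵ M
[Ag⁺] = 3s = 4.35×10⁻⁵ M

4.35×10⁻⁵ M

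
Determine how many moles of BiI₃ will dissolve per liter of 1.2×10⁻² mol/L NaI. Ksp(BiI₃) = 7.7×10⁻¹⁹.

BiI₃(s) ⇌ Bi³⁺(aq) + 3 I⁻(aq)
I⁻ is already present at 1.2×10⁻² mol/L. If s mol/L of BiI₃ dissolves, [Bi³⁺] = s while [I⁻] ≈ 1.2×10⁻² mol/L.
Ksp = [Bi³⁺][I⁻]^3 = s(1.2×10⁻²)^3
s = 7.7×10⁻¹⁹ / (1.2×10⁻²)^3 = 4.5×10⁻¹³
s = 4.5×10⁻¹³ mol/L

4.5×10⁻¹³ M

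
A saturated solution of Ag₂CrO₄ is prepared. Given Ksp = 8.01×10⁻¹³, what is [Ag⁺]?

Ag₂CrO₄(s) ⇌ 2 Ag⁺(aq) + CrO₄²⁻(aq)
With molar solubility s: [Ag⁺] = 2s, [CrO₄²⁻] = s.
Ksp = [Ag⁺]^2[CrO₄²⁻] = (2s)^2 · s = 4s^3 = 8.01×10⁻¹³
s = 5.85×10⁻⁵ mol/L
[Ag⁺] = 2s = 1.17×10⁻⁴ mol/L

1.17×10⁻⁴ M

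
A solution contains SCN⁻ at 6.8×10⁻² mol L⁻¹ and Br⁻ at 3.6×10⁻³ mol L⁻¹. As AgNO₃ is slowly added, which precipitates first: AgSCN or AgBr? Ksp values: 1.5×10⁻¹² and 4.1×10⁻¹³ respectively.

The threshold for precipitation is Q = Ksp.
For AgSCN: [Ag⁺] = (Ksp/[SCN⁻]) = 2.2×10⁻¹¹ mol L⁻¹
For AgBr: [Ag⁺] = (Ksp/[Br⁻]) = 1.1×10⁻¹⁰ mol L⁻¹
The smaller threshold [Ag⁺] is reached first, so AgSCN precipitates first.

AgSCN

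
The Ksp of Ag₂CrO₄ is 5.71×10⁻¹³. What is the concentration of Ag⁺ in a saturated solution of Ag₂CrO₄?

1.05×10⁻⁴ M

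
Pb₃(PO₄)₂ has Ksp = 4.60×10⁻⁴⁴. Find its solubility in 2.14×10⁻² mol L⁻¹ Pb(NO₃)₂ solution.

3.43×10⁻²⁰ M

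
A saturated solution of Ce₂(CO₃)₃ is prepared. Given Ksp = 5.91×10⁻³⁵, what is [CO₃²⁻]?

1.68×10⁻⁷ M

Ce₂(CO₃)₃(s) ⇌ 2 Ce³⁺(aq) + 3 CO₃²⁻(aq)
For each mole of Ce₂(CO₃)₃ that dissolves per liter, [Ce³⁺] = 2s and [CO₃²⁻] = 3s; let s denote this solubility.
Ksp = [Ce³⁺]^2[CO₃²⁻]^3 = (2s)^2 · (3s)^3 = 108s^5 = 5.91×10⁻³⁵
s = 5.59×10⁻⁸ mol L⁻¹
[CO₃²⁻] = 3s = 1.68×10⁻⁷ mol L⁻¹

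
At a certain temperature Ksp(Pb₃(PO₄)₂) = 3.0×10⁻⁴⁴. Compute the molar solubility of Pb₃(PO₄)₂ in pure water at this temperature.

7.7×10⁻¹⁰ M

Pb₃(PO₄)₂(s) ⇌ 3 Pb²⁺(aq) + 2 PO₄³⁻(aq)
With molar solubility s: [Pb²⁺] = 3s, [PO₄³⁻] = 2s.
Ksp = [Pb²⁺]^3[PO₄³⁻]^2 = (3s)^3 · (2s)^2 = 108s^5
108s^5 = 3.0×10⁻⁴⁴  ⇒  s^5 = 2.8×10⁻⁴⁶
s = 7.7×10⁻¹⁰ mol/L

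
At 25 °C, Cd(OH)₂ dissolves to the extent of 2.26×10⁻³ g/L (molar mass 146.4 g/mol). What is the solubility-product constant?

Ksp = 1.47×10⁻¹⁴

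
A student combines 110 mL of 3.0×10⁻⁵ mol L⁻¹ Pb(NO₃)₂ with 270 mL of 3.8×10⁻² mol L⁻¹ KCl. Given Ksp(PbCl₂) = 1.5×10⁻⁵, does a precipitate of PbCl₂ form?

No

After mixing, V = 110 mL + 270 mL = 380 mL.
[Pb²⁺] = (3.0×10⁻⁵)(110)/380 = 8.7×10⁻⁶ mol L⁻¹
[Cl⁻] = (3.8×10⁻²)(270)/380 = 2.7×10⁻² mol L⁻¹
Q = [Pb²⁺][Cl⁻]^2 = 6.3×10⁻⁹
Since Q (6.3×10⁻⁹) is less than Ksp (1.5×10⁻⁵), no PbCl₂ precipitates.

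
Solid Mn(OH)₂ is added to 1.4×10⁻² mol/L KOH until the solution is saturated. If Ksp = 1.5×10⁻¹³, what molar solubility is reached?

7.7×10⁻¹⁰ M

Mn(OH)₂(s) ⇌ Mn²⁺(aq) + 2 OH⁻(aq)
With OH⁻ already at 1.4×10⁻² mol/L and s small, take [OH⁻] ≈ 1.4×10⁻² mol/L and [Mn²⁺] = s.
Ksp = [Mn²⁺][OH⁻]^2 = s(1.4×10⁻²)^2
s = 1.5×10⁻¹³ / (1.4×10⁻²)^2 = 7.7×10⁻¹⁰
s = 7.7×10⁻¹⁰ mol/L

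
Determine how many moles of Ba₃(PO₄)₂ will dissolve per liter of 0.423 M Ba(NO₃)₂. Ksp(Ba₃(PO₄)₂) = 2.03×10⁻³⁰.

2.59×10⁻¹⁵ M

Ba₃(PO₄)₂(s) ⇌ 3 Ba²⁺(aq) + 2 PO₄³⁻(aq)
The solution already contains Ba²⁺ at 0.423 M. Let s be the molar solubility of Ba₃(PO₄)₂.
[Ba²⁺] ≈ 0.423 M (common ion dominates); [PO₄³⁻] = 2s.
Ksp = [Ba²⁺]^3[PO₄³⁻]^2 = (0.423)^3(2s)^2
(2s)^2 = 2.03×10⁻³⁰ / (0.423)^3 = 2.68×10⁻²⁹
s = 2.59×10⁻¹⁵ M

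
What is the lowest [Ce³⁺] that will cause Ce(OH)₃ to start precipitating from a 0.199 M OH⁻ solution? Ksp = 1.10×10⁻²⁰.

A salt starts to precipitate once the ion product Q reaches its Ksp.
Ce(OH)₃(s) ⇌ Ce³⁺(aq) + 3 OH⁻(aq)
Ksp = [Ce³⁺][OH⁻]^3 = [Ce³⁺](0.199)^3
[Ce³⁺] = 1.10×10⁻²⁰ / (0.199)^3 = 1.40×10⁻¹⁸
[Ce³⁺] = 1.40×10⁻¹⁸ M

1.40×10⁻¹⁸ M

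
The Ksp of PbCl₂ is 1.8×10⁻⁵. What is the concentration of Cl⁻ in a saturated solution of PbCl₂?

PbCl₂(s) ⇌ Pb²⁺(aq) + 2 Cl⁻(aq)
Call the molar solubility s, so that [Pb²⁺] = s and [Cl⁻] = 2s.
Ksp = [Pb²⁺][Cl⁻]^2 = s · (2s)^2 = 4s^3 = 1.8×10⁻⁵
s = 1.7×10⁻² M
[Cl⁻] = 2s = 3.3×10⁻² M

3.3×10⁻² M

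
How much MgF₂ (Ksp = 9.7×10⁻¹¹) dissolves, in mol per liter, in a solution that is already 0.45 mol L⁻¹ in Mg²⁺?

MgF₂(s) ⇌ Mg²⁺(aq) + 2 F⁻(aq)
The solution already contains Mg²⁺ at 0.45 mol L⁻¹. Let s be the molar solubility of MgF₂.
[Mg²⁺] ≈ 0.45 mol L⁻¹ (common ion dominates); [F⁻] = 2s.
Ksp = [Mg²⁺][F⁻]^2 = (0.45)(2s)^2
(2s)^2 = 9.7×10⁻¹¹ / (0.45) = 2.2×10⁻¹⁰
s = 7.3×10⁻⁶ mol L⁻¹

7.3×10⁻⁶ M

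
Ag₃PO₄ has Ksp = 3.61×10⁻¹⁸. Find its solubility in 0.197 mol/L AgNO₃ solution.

4.72×10⁻¹⁶ M

Ag₃PO₄(s) ⇌ 3 Ag⁺(aq) + PO₄³⁻(aq)
With Ag⁺ already at 0.197 mol/L and s small, take [Ag⁺] ≈ 0.197 mol/L and [PO₄³⁻] = s.
Ksp = [Ag⁺]^3[PO₄³⁻] = (0.197)^3s
s = 3.61×10⁻¹⁸ / (0.197)^3 = 4.72×10⁻¹⁶
s = 4.72×10⁻¹⁶ mol/L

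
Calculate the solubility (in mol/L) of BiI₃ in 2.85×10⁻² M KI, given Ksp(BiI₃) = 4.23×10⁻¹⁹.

BiI₃(s) ⇌ Bi³⁺(aq) + 3 I⁻(aq)
Let s be the solubility of BiI₃ here. The common ion gives [I⁻] ≈ 2.85×10⁻² M, and [Bi³⁺] = s.
Ksp = [Bi³⁺][I⁻]^3 = s(2.85×10⁻²)^3
s = 4.23×10⁻¹⁹ / (2.85×10⁻²)^3 = 1.83×10⁻¹⁴
s = 1.83×10⁻¹⁴ M

1.83×10⁻¹⁴ M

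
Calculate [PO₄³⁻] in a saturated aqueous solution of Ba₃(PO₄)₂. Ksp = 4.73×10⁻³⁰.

1.07×10⁻⁶ M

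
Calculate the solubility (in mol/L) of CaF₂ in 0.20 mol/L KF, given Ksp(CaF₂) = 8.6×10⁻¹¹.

CaF₂(s) ⇌ Ca²⁺(aq) + 2 F⁻(aq)
The solution already contains F⁻ at 0.20 mol/L. Let s be the molar solubility of CaF₂.
[F⁻] ≈ 0.20 mol/L (common ion dominates); [Ca²⁺] = s.
Ksp = [Ca²⁺][F⁻]^2 = s(0.20)^2
s = 8.6×10⁻¹¹ / (0.20)^2 = 2.2×10⁻⁹
s = 2.2×10⁻⁹ mol/L

2.2×10⁻⁹ M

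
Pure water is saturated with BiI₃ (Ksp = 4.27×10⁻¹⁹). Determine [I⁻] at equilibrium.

3.36×10⁻⁵ M

BiI₃(s) ⇌ Bi³⁺(aq) + 3 I⁻(aq)
Let s be the molar solubility. Then [Bi³⁺] = s and [I⁻] = 3s.
Ksp = [Bi³⁺][I⁻]^3 = s · (3s)^3 = 27s^4 = 4.27×10⁻¹⁹
s = 1.12×10⁻⁵ mol/L
[I⁻] = 3s = 3.36×10⁻⁵ mol/L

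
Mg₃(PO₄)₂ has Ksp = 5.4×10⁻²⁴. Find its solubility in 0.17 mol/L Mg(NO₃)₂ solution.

1.7×10⁻¹¹ M

Mg₃(PO₄)₂(s) ⇌ 3 Mg²⁺(aq) + 2 PO₄³⁻(aq)
The solution already contains Mg²⁺ at 0.17 mol/L. Let s be the molar solubility of Mg₃(PO₄)₂.
[Mg²⁺] ≈ 0.17 mol/L (common ion dominates); [PO₄³⁻] = 2s.
Ksp = [Mg²⁺]^3[PO₄³⁻]^2 = (0.17)^3(2s)^2
(2s)^2 = 5.4×10⁻²⁴ / (0.17)^3 = 1.1×10⁻²¹
s = 1.7×10⁻¹¹ mol/L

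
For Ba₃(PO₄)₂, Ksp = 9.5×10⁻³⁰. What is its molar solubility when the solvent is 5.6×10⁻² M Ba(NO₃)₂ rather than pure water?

1.2×10⁻¹³ M

Ba₃(PO₄)₂(s) ⇌ 3 Ba²⁺(aq) + 2 PO₄³⁻(aq)
With Ba²⁺ already at 5.6×10⁻² M and s small, take [Ba²⁺] ≈ 5.6×10⁻² M and [PO₄³⁻] = 2s.
Ksp = [Ba²⁺]^3[PO₄³⁻]^2 = (5.6×10⁻²)^3(2s)^2
(2s)^2 = 9.5×10⁻³⁰ / (5.6×10⁻²)^3 = 5.4×10⁻²⁶
s = 1.2×10⁻¹³ M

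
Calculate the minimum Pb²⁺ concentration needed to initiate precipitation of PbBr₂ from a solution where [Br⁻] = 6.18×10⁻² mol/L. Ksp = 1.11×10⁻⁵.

A salt starts to precipitate once the ion product Q reaches its Ksp.
PbBr₂(s) ⇌ Pb²⁺(aq) + 2 Br⁻(aq)
Ksp = [Pb²⁺][Br⁻]^2 = [Pb²⁺](6.18×10⁻²)^2
[Pb²⁺] = 1.11×10⁻⁵ / (6.18×10⁻²)^2 = 2.91×10⁻³
[Pb²⁺] = 2.91×10⁻³ mol/L

2.91×10⁻³ M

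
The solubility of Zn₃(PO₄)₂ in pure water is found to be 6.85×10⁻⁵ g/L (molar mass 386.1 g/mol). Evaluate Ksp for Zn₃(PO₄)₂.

Convert to molarity: s = 6.85×10⁻⁵ / 386.1 = 1.7742×10⁻⁷ mol/L
Zn₃(PO₄)₂(s) ⇌ 3 Zn²⁺(aq) + 2 PO₄³⁻(aq)
If s mol/L of Zn₃(PO₄)₂ dissolves, [Zn²⁺] = 3s and [PO₄³⁻] = 2s.
Ksp = [Zn²⁺]^3[PO₄³⁻]^2 = (3s)^3 · (2s)^2 = 108s^5
Ksp = 108 × (1.7742×10⁻⁷)^5 = 1.90×10⁻³²

Ksp = 1.90×10⁻³²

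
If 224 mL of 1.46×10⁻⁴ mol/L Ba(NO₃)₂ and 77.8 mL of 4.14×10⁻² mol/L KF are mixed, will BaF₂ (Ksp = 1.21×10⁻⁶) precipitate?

The combined volume is 301.8 mL.
[Ba²⁺] = (1.46×10⁻⁴)(224)/301.8 = 1.08×10⁻⁴ mol/L
[F⁻] = (4.14×10⁻²)(77.8)/301.8 = 1.07×10⁻² mol/L
Q = [Ba²⁺][F⁻]^2 = 1.23×10⁻⁸
Q < Ksp (1.23×10⁻⁸ vs 1.21×10⁻⁶); the solution remains unsaturated and no precipitate forms.

No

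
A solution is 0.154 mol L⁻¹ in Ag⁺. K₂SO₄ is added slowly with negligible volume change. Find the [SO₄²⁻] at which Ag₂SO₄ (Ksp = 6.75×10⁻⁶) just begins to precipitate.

2.85×10⁻⁴ M

Precipitation begins when Q = Ksp.
Ag₂SO₄(s) ⇌ 2 Ag⁺(aq) + SO₄²⁻(aq)
Ksp = [Ag⁺]^2[SO₄²⁻] = [SO₄²⁻](0.154)^2
[SO₄²⁻] = 6.75×10⁻⁶ / (0.154)^2 = 2.85×10⁻⁴
[SO₄²⁻] = 2.85×10⁻⁴ mol L⁻¹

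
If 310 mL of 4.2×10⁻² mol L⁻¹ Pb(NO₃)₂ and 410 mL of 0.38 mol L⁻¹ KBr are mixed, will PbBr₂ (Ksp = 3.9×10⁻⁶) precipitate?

Yes

Total volume after mixing = 310 + 410 = 720 mL.
[Pb²⁺] = (4.2×10⁻²)(310)/720 = 1.8×10⁻² mol L⁻¹
[Br⁻] = (0.38)(410)/720 = 0.22 mol L⁻¹
Q = [Pb²⁺][Br⁻]^2 = 8.5×10⁻⁴
Since Q (8.5×10⁻⁴) exceeds Ksp (3.9×10⁻⁶), PbBr₂ will precipitate.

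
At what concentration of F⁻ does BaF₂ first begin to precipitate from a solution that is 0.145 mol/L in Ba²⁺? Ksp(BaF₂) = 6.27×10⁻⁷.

2.08×10⁻³ M

Precipitation of each salt begins when its ion product equals Ksp.
BaF₂(s) ⇌ Ba²⁺(aq) + 2 F⁻(aq)
Ksp = [Ba²⁺][F⁻]^2 = [F⁻]^2(0.145)
[F⁻]^2 = 6.27×10⁻⁷ / (0.145) = 4.32×10⁻⁶
[F⁻] = 2.08×10⁻³ mol/L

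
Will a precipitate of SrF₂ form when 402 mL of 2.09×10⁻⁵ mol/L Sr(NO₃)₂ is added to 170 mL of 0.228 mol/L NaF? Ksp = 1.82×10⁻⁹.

Yes

Total volume after mixing = 402 + 170 = 572 mL.
[Sr²⁺] = (2.09×10⁻⁵)(402)/572 = 1.47×10⁻⁵ mol/L
[F⁻] = (0.228)(170)/572 = 6.78×10⁻² mol/L
Q = [Sr²⁺][F⁻]^2 = 6.74×10⁻⁸
Because Q > Ksp (6.74×10⁻⁸ vs 1.82×10⁻⁹), a precipitate of SrF₂ forms.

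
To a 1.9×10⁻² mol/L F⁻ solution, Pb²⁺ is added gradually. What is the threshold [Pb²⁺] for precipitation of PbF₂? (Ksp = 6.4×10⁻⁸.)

The threshold for precipitation is Q = Ksp.
PbF₂(s) ⇌ Pb²⁺(aq) + 2 F⁻(aq)
Ksp = [Pb²⁺][F⁻]^2 = [Pb²⁺](1.9×10⁻²)^2
[Pb²⁺] = 6.4×10⁻⁸ / (1.9×10⁻²)^2 = 1.8×10⁻⁴
[Pb²⁺] = 1.8×10⁻⁴ mol/L

1.8×10⁻⁴ M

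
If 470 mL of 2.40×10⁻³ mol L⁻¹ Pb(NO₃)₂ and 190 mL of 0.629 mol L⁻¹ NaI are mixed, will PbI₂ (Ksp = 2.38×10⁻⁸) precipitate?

Yes

The combined volume is 660 mL.
[Pb²⁺] = (2.40×10⁻³)(470)/660 = 1.71×10⁻³ mol L⁻¹
[I⁻] = (0.629)(190)/660 = 0.181 mol L⁻¹
Q = [Pb²⁺][I⁻]^2 = 5.60×10⁻⁵
Because Q > Ksp (5.60×10⁻⁵ vs 2.38×10⁻⁸), a precipitate of PbI₂ forms.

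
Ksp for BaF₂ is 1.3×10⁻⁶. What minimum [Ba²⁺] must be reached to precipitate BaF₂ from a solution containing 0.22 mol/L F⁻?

2.7×10⁻⁵ M

Precipitation of each salt begins when its ion product equals Ksp.
BaF₂(s) ⇌ Ba²⁺(aq) + 2 F⁻(aq)
Ksp = [Ba²⁺][F⁻]^2 = [Ba²⁺](0.22)^2
[Ba²⁺] = 1.3×10⁻⁶ / (0.22)^2 = 2.7×10⁻⁵
[Ba²⁺] = 2.7×10⁻⁵ mol/L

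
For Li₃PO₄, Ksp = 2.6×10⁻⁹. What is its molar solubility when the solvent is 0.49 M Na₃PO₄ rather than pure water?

5.8×10⁻⁴ M

Li₃PO₄(s) ⇌ 3 Li⁺(aq) + PO₄³⁻(aq)
With PO₄³⁻ already at 0.49 M and s small, take [PO₄³⁻] ≈ 0.49 M and [Li⁺] = 3s.
Ksp = [Li⁺]^3[PO₄³⁻] = (3s)^3(0.49)
(3s)^3 = 2.6×10⁻⁹ / (0.49) = 5.3×10⁻⁹
s = 5.8×10⁻⁴ M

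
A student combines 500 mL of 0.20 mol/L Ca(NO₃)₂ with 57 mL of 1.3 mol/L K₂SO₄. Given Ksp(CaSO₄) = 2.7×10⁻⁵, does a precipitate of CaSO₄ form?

Yes

Total volume after mixing = 500 + 57 = 557 mL.
[Ca²⁺] = (0.20)(500)/557 = 0.18 mol/L
[SO₄²⁻] = (1.3)(57)/557 = 0.13 mol/L
Q = [Ca²⁺][SO₄²⁻] = 2.4×10⁻²
Q = 2.4×10⁻² > Ksp = 2.7×10⁻⁵, so the solution is supersaturated and CaSO₄ precipitates.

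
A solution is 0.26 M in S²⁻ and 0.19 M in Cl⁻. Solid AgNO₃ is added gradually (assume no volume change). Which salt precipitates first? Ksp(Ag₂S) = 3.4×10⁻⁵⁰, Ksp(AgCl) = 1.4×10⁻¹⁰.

Precipitation begins when Q = Ksp.
For Ag₂S: [Ag⁺] = (Ksp/[S²⁻])^(1/2) = 3.6×10⁻²⁵ M
For AgCl: [Ag⁺] = (Ksp/[Cl⁻]) = 7.4×10⁻¹⁰ M
Ag₂S requires the lower [Ag⁺], so it precipitates first.

Ag₂S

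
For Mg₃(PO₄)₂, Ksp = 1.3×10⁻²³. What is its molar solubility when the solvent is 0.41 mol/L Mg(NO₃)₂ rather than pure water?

6.9×10⁻¹² M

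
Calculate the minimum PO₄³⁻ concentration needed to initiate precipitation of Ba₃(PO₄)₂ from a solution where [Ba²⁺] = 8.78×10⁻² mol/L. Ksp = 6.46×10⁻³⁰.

9.77×10⁻¹⁴ M

Precipitation begins when Q = Ksp.
Ba₃(PO₄)₂(s) ⇌ 3 Ba²⁺(aq) + 2 PO₄³⁻(aq)
Ksp = [Ba²⁺]^3[PO₄³⁻]^2 = [PO₄³⁻]^2(8.78×10⁻²)^3
[PO₄³⁻]^2 = 6.46×10⁻³⁰ / (8.78×10⁻²)^3 = 9.54×10⁻²⁷
[PO₄³⁻] = 9.77×10⁻¹⁴ mol/L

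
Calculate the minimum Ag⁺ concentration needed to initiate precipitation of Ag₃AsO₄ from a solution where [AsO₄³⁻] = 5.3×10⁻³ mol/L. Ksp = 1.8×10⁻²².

3.2×10⁻⁷ M

Precipitation begins when Q = Ksp.
Ag₃AsO₄(s) ⇌ 3 Ag⁺(aq) + AsO₄³⁻(aq)
Ksp = [Ag⁺]^3[AsO₄³⁻] = [Ag⁺]^3(5.3×10⁻³)
[Ag⁺]^3 = 1.8×10⁻²² / (5.3×10⁻³) = 3.4×10⁻²⁰
[Ag⁺] = 3.2×10⁻⁷ mol/L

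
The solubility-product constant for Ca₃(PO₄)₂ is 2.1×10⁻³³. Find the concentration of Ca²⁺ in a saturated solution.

Ca₃(PO₄)₂(s) ⇌ 3 Ca²⁺(aq) + 2 PO₄³⁻(aq)
With molar solubility s: [Ca²⁺] = 3s, [PO₄³⁻] = 2s.
Ksp = [Ca²⁺]^3[PO₄³⁻]^2 = (3s)^3 · (2s)^2 = 108s^5 = 2.1×10⁻³³
s = 1.1×10⁻⁷ mol/L
[Ca²⁺] = 3s = 3.4×10⁻⁷ mol/L

3.4×10⁻⁷ M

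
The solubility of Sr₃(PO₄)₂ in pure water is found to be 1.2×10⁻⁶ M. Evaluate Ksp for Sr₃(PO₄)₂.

Ksp = 2.7×10⁻²⁸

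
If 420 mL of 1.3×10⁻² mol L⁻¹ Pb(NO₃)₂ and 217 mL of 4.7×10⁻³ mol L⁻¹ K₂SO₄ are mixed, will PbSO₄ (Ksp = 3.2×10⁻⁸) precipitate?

Yes

The combined volume is 637 mL.
[Pb²⁺] = (1.3×10⁻²)(420)/637 = 8.6×10⁻³ mol L⁻¹
[SO₄²⁻] = (4.7×10⁻³)(217)/637 = 1.6×10⁻³ mol L⁻¹
Q = [Pb²⁺][SO₄²⁻] = 1.4×10⁻⁵
Q = 1.4×10⁻⁵ > Ksp = 3.2×10⁻⁸, so the solution is supersaturated and PbSO₄ precipitates.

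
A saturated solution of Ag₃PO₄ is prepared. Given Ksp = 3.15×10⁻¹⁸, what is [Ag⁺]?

5.54×10⁻⁵ M

Ag₃PO₄(s) ⇌ 3 Ag⁺(aq) + PO₄³⁻(aq)
Call the molar solubility s, so that [Ag⁺] = 3s and [PO₄³⁻] = s.
Ksp = [Ag⁺]^3[PO₄³⁻] = (3s)^3 · s = 27s^4 = 3.15×10⁻¹⁸
s = 1.85×10⁻⁵ mol/L
[Ag⁺] = 3s = 5.54×10⁻⁵ mol/L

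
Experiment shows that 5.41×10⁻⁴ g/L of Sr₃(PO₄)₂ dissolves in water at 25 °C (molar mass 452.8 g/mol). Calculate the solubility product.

Convert to molarity: s = 5.41×10⁻⁴ / 452.8 = 1.1948×10⁻⁶ mol/L
Sr₃(PO₄)₂(s) ⇌ 3 Sr²⁺(aq) + 2 PO₄³⁻(aq)
Call the molar solubility s, so that [Sr²⁺] = 3s and [PO₄³⁻] = 2s.
Ksp = [Sr²⁺]^3[PO₄³⁻]^2 = (3s)^3 · (2s)^2 = 108s^5
Ksp = 108 × (1.1948×10⁻⁶)^5 = 2.63×10⁻²⁸

Ksp = 2.63×10⁻²⁸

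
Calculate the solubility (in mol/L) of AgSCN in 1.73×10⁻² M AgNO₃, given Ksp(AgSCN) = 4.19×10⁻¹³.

2.42×10⁻¹¹ M

AgSCN(s) ⇌ Ag⁺(aq) + SCN⁻(aq)
Let s be the solubility of AgSCN here. The common ion gives [Ag⁺] ≈ 1.73×10⁻² M, and [SCN⁻] = s.
Ksp = [Ag⁺][SCN⁻] = (1.73×10⁻²)s
s = 4.19×10⁻¹³ / (1.73×10⁻²) = 2.42×10⁻¹¹
s = 2.42×10⁻¹¹ M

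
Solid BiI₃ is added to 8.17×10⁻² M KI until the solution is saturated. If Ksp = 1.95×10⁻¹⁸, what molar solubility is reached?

3.58×10⁻¹⁵ M

BiI₃(s) ⇌ Bi³⁺(aq) + 3 I⁻(aq)
The solution already contains I⁻ at 8.17×10⁻² M. Let s be the molar solubility of BiI₃.
[I⁻] ≈ 8.17×10⁻² M (common ion dominates); [Bi³⁺] = s.
Ksp = [Bi³⁺][I⁻]^3 = s(8.17×10⁻²)^3
s = 1.95×10⁻¹⁸ / (8.17×10⁻²)^3 = 3.58×10⁻¹⁵
s = 3.58×10⁻¹⁵ M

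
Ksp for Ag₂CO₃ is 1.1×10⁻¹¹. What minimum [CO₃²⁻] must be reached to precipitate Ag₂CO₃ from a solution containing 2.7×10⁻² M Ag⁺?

1.5×10⁻⁸ M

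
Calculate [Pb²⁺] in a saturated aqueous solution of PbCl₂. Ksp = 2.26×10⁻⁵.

PbCl₂(s) ⇌ Pb²⁺(aq) + 2 Cl⁻(aq)
With molar solubility s: [Pb²⁺] = s, [Cl⁻] = 2s.
Ksp = [Pb²⁺][Cl⁻]^2 = s · (2s)^2 = 4s^3 = 2.26×10⁻⁵
s = 1.78×10⁻² M
[Pb²⁺] = s = 1.78×10⁻² M

1.78×10⁻² M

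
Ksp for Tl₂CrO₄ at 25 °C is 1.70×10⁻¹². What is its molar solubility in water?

7.52×10⁻⁵ M

Tl₂CrO₄(s) ⇌ 2 Tl⁺(aq) + CrO₄²⁻(aq)
If s mol/L of Tl₂CrO₄ dissolves, [Tl⁺] = 2s and [CrO₄²⁻] = s.
Ksp = [Tl⁺]^2[CrO₄²⁻] = (2s)^2 · s = 4s^3
4s^3 = 1.70×10⁻¹²  ⇒  s^3 = 4.25×10⁻¹³
Taking the 3rd root, s = 7.52×10⁻⁵ M.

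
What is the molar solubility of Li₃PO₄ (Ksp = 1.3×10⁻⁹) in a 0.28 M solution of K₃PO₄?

5.6×10⁻⁴ M

Li₃PO₄(s) ⇌ 3 Li⁺(aq) + PO₄³⁻(aq)
Let s be the solubility of Li₃PO₄ here. The common ion gives [PO₄³⁻] ≈ 0.28 M, and [Li⁺] = 3s.
Ksp = [Li⁺]^3[PO₄³⁻] = (3s)^3(0.28)
(3s)^3 = 1.3×10⁻⁹ / (0.28) = 4.6×10⁻⁹
s = 5.6×10⁻⁴ M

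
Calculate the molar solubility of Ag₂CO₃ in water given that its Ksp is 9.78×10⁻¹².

Ag₂CO₃(s) ⇌ 2 Ag⁺(aq) + CO₃²⁻(aq)
Call the molar solubility s, so that [Ag⁺] = 2s and [CO₃²⁻] = s.
Ksp = [Ag⁺]^2[CO₃²⁻] = (2s)^2 · s = 4s^3
4s^3 = 9.78×10⁻¹²  ⇒  s^3 = 2.45×10⁻¹²
Taking the 3rd root, s = 1.35×10⁻⁴ mol/L.

1.35×10⁻⁴ M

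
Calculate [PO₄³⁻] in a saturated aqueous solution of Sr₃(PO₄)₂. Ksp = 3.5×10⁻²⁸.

2.5×10⁻⁶ M

Sr₃(PO₄)₂(s) ⇌ 3 Sr²⁺(aq) + 2 PO₄³⁻(aq)
If s mol/L of Sr₃(PO₄)₂ dissolves, [Sr²⁺] = 3s and [PO₄³⁻] = 2s.
Ksp = [Sr²⁺]^3[PO₄³⁻]^2 = (3s)^3 · (2s)^2 = 108s^5 = 3.5×10⁻²⁸
s = 1.3×10⁻⁶ mol/L
[PO₄³⁻] = 2s = 2.5×10⁻⁶ mol/L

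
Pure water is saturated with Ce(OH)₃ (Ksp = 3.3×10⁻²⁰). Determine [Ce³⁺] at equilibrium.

5.9×10⁻⁶ M

Ce(OH)₃(s) ⇌ Ce³⁺(aq) + 3 OH⁻(aq)
If s mol/L of Ce(OH)₃ dissolves, [Ce³⁺] = s and [OH⁻] = 3s.
Ksp = [Ce³⁺][OH⁻]^3 = s · (3s)^3 = 27s^4 = 3.3×10⁻²⁰
s = 5.9×10⁻⁶ mol/L
[Ce³⁺] = s = 5.9×10⁻⁶ mol/L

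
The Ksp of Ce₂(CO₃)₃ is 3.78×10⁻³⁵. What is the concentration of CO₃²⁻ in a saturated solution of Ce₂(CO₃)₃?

Ce₂(CO₃)₃(s) ⇌ 2 Ce³⁺(aq) + 3 CO₃²⁻(aq)
Let s be the molar solubility. Then [Ce³⁺] = 2s and [CO₃²⁻] = 3s.
Ksp = [Ce³⁺]^2[CO₃²⁻]^3 = (2s)^2 · (3s)^3 = 108s^5 = 3.78×10⁻³⁵
s = 5.11×10⁻⁸ M
[CO₃²⁻] = 3s = 1.53×10⁻⁷ M

1.53×10⁻⁷ M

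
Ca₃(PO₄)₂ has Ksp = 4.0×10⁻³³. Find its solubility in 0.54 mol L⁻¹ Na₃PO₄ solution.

Ca₃(PO₄)₂(s) ⇌ 3 Ca²⁺(aq) + 2 PO₄³⁻(aq)
PO₄³⁻ is already present at 0.54 mol L⁻¹. If s mol/L of Ca₃(PO₄)₂ dissolves, [Ca²⁺] = 3s while [PO₄³⁻] ≈ 0.54 mol L⁻¹.
Ksp = [Ca²⁺]^3[PO₄³⁻]^2 = (3s)^3(0.54)^2
(3s)^3 = 4.0×10⁻³³ / (0.54)^2 = 1.4×10⁻³²
s = 8.0×10⁻¹² mol L⁻¹

8.0×10⁻¹² M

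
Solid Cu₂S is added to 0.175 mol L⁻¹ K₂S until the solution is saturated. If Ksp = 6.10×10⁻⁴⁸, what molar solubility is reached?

2.95×10⁻²⁴ M

Cu₂S(s) ⇌ 2 Cu⁺(aq) + S²⁻(aq)
With S²⁻ already at 0.175 mol L⁻¹ and s small, take [S²⁻] ≈ 0.175 mol L⁻¹ and [Cu⁺] = 2s.
Ksp = [Cu⁺]^2[S²⁻] = (2s)^2(0.175)
(2s)^2 = 6.10×10⁻⁴⁸ / (0.175) = 3.49×10⁻⁴⁷
s = 2.95×10⁻²⁴ mol L⁻¹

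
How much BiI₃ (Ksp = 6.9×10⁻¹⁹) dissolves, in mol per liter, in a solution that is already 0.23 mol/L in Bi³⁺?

4.8×10⁻⁷ M

BiI₃(s) ⇌ Bi³⁺(aq) + 3 I⁻(aq)
The solution already contains Bi³⁺ at 0.23 mol/L. Let s be the molar solubility of BiI₃.
[Bi³⁺] ≈ 0.23 mol/L (common ion dominates); [I⁻] = 3s.
Ksp = [Bi³⁺][I⁻]^3 = (0.23)(3s)^3
(3s)^3 = 6.9×10⁻¹⁹ / (0.23) = 3.0×10⁻¹⁸
s = 4.8×10⁻⁷ mol/L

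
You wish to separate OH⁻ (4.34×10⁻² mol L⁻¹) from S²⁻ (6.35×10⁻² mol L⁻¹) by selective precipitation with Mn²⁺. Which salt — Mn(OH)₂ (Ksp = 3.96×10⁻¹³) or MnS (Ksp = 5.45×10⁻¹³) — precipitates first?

Precipitation begins when Q = Ksp.
For Mn(OH)₂: [Mn²⁺] = (Ksp/[OH⁻]^2) = 2.10×10⁻¹⁰ mol L⁻¹
For MnS: [Mn²⁺] = (Ksp/[S²⁻]) = 8.58×10⁻¹² mol L⁻¹
MnS requires the lower [Mn²⁺], so it precipitates first.

MnS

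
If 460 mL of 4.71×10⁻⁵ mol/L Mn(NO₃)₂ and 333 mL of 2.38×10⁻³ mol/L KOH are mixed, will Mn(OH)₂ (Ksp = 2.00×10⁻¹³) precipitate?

Yes

The combined volume is 793 mL.
[Mn²⁺] = (4.71×10⁻⁵)(460)/793 = 2.73×10⁻⁵ mol/L
[OH⁻] = (2.38×10⁻³)(333)/793 = 9.99×10⁻⁴ mol/L
Q = [Mn²⁺][OH⁻]^2 = 2.73×10⁻¹¹
Since Q (2.73×10⁻¹¹) exceeds Ksp (2.00×10⁻¹³), Mn(OH)₂ will precipitate.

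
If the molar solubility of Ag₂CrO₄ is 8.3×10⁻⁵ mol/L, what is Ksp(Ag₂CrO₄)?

Ksp = 2.3×10⁻¹²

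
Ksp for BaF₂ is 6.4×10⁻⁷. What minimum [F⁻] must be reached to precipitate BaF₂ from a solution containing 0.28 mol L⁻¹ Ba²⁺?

1.5×10⁻³ M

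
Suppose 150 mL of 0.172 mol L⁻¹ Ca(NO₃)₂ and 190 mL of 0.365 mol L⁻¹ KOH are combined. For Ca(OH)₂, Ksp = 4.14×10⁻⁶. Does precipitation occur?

Yes

Total volume after mixing = 150 + 190 = 340 mL.
[Ca²⁺] = (0.172)(150)/340 = 7.59×10⁻² mol L⁻¹
[OH⁻] = (0.365)(190)/340 = 0.204 mol L⁻¹
Q = [Ca²⁺][OH⁻]^2 = 3.16×10⁻³
Q = 3.16×10⁻³ > Ksp = 4.14×10⁻⁶, so the solution is supersaturated and Ca(OH)₂ precipitates.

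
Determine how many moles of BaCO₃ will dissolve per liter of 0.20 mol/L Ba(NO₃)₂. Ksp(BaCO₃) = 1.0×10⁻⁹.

5.0×10⁻⁹ M

BaCO₃(s) ⇌ Ba²⁺(aq) + CO₃²⁻(aq)
With Ba²⁺ already at 0.20 mol/L and s small, take [Ba²⁺] ≈ 0.20 mol/L and [CO₃²⁻] = s.
Ksp = [Ba²⁺][CO₃²⁻] = (0.20)s
s = 1.0×10⁻⁹ / (0.20) = 5.0×10⁻⁹
s = 5.0×10⁻⁹ mol/L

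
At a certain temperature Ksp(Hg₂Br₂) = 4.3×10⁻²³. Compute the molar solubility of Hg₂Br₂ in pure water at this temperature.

Hg₂Br₂(s) ⇌ Hg₂²⁺(aq) + 2 Br⁻(aq)
If s mol/L of Hg₂Br₂ dissolves, [Hg₂²⁺] = s and [Br⁻] = 2s.
Ksp = [Hg₂²⁺][Br⁻]^2 = s · (2s)^2 = 4s^3
4s^3 = 4.3×10⁻²³  ⇒  s^3 = 1.1×10⁻²³
Taking the 3rd root, s = 2.2×10⁻⁸ mol L⁻¹.

2.2×10⁻⁸ M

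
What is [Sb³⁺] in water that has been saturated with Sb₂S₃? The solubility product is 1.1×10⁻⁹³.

Sb₂S₃(s) ⇌ 2 Sb³⁺(aq) + 3 S²⁻(aq)
With molar solubility s: [Sb³⁺] = 2s, [S²⁻] = 3s.
Ksp = [Sb³⁺]^2[S²⁻]^3 = (2s)^2 · (3s)^3 = 108s^5 = 1.1×10⁻⁹³
s = 1.0×10⁻¹⁹ mol/L
[Sb³⁺] = 2s = 2.0×10⁻¹⁹ mol/L

2.0×10⁻¹⁹ M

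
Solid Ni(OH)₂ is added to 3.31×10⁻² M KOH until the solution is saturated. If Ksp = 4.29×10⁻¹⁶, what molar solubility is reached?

3.92×10⁻¹³ M

Ni(OH)₂(s) ⇌ Ni²⁺(aq) + 2 OH⁻(aq)
Let s be the solubility of Ni(OH)₂ here. The common ion gives [OH⁻] ≈ 3.31×10⁻² M, and [Ni²⁺] = s.
Ksp = [Ni²⁺][OH⁻]^2 = s(3.31×10⁻²)^2
s = 4.29×10⁻¹⁶ / (3.31×10⁻²)^2 = 3.92×10⁻¹³
s = 3.92×10⁻¹³ M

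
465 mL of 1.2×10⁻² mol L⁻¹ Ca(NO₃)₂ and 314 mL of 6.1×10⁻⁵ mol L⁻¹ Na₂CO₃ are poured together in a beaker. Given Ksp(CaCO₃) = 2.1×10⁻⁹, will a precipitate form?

Yes

The combined volume is 779 mL.
[Ca²⁺] = (1.2×10⁻²)(465)/779 = 7.2×10⁻³ mol L⁻¹
[CO₃²⁻] = (6.1×10⁻⁵)(314)/779 = 2.5×10⁻⁵ mol L⁻¹
Q = [Ca²⁺][CO₃²⁻] = 1.8×10⁻⁷
Q = 1.8×10⁻⁷ > Ksp = 2.1×10⁻⁹, so the solution is supersaturated and CaCO₃ precipitates.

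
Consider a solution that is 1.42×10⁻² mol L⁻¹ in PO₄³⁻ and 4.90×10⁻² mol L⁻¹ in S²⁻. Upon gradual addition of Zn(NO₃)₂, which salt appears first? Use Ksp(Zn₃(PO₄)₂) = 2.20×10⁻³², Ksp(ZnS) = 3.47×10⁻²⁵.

ZnS

The threshold for precipitation is Q = Ksp.
For Zn₃(PO₄)₂: [Zn²⁺] = (Ksp/[PO₄³⁻]^2)^(1/3) = 4.78×10⁻¹⁰ mol L⁻¹
For ZnS: [Zn²⁺] = (Ksp/[S²⁻]) = 7.08×10⁻²⁴ mol L⁻¹
ZnS requires the lower [Zn²⁺], so it precipitates first.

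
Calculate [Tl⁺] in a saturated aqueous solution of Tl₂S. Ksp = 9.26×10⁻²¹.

2.65×10⁻⁷ M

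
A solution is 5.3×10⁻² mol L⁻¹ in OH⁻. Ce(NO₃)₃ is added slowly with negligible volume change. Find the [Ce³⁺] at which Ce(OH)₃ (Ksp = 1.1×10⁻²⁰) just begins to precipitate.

A salt starts to precipitate once the ion product Q reaches its Ksp.
Ce(OH)₃(s) ⇌ Ce³⁺(aq) + 3 OH⁻(aq)
Ksp = [Ce³⁺][OH⁻]^3 = [Ce³⁺](5.3×10⁻²)^3
[Ce³⁺] = 1.1×10⁻²⁰ / (5.3×10⁻²)^3 = 7.4×10⁻¹⁷
[Ce³⁺] = 7.4×10⁻¹⁷ mol L⁻¹

7.4×10⁻¹⁷ M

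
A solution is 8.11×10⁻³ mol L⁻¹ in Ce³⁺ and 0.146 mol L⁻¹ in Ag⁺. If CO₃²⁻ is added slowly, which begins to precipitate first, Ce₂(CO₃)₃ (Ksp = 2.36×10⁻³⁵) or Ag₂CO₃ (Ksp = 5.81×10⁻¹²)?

The threshold for precipitation is Q = Ksp.
For Ce₂(CO₃)₃: [CO₃²⁻] = (Ksp/[Ce³⁺]^2)^(1/3) = 7.11×10⁻¹¹ mol L⁻¹
For Ag₂CO₃: [CO₃²⁻] = (Ksp/[Ag⁺]^2) = 2.73×10⁻¹⁰ mol L⁻¹
The smaller threshold [CO₃²⁻] is reached first, so Ce₂(CO₃)₃ precipitates first.

Ce₂(CO₃)₃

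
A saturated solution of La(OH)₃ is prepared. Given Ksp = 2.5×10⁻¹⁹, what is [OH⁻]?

La(OH)₃(s) ⇌ La³⁺(aq) + 3 OH⁻(aq)
If s mol/L of La(OH)₃ dissolves, [La³⁺] = s and [OH⁻] = 3s.
Ksp = [La³⁺][OH⁻]^3 = s · (3s)^3 = 27s^4 = 2.5×10⁻¹⁹
s = 9.8×10⁻⁶ mol/L
[OH⁻] = 3s = 2.9×10⁻⁵ mol/L

2.9×10⁻⁵ M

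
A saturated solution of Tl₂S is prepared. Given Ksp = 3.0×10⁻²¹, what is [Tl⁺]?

1.8×10⁻⁷ M

Tl₂S(s) ⇌ 2 Tl⁺(aq) + S²⁻(aq)
With molar solubility s: [Tl⁺] = 2s, [S²⁻] = s.
Ksp = [Tl⁺]^2[S²⁻] = (2s)^2 · s = 4s^3 = 3.0×10⁻²¹
s = 9.1×10⁻⁸ mol/L
[Tl⁺] = 2s = 1.8×10⁻⁷ mol/L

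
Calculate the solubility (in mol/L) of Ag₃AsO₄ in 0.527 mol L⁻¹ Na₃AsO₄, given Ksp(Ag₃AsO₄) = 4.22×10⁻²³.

1.44×10⁻⁸ M

Ag₃AsO₄(s) ⇌ 3 Ag⁺(aq) + AsO₄³⁻(aq)
The solution already contains AsO₄³⁻ at 0.527 mol L⁻¹. Let s be the molar solubility of Ag₃AsO₄.
[AsO₄³⁻] ≈ 0.527 mol L⁻¹ (common ion dominates); [Ag⁺] = 3s.
Ksp = [Ag⁺]^3[AsO₄³⁻] = (3s)^3(0.527)
(3s)^3 = 4.22×10⁻²³ / (0.527) = 8.01×10⁻²³
s = 1.44×10⁻⁸ mol L⁻¹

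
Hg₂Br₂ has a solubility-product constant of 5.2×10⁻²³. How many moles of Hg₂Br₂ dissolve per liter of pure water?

Hg₂Br₂(s) ⇌ Hg₂²⁺(aq) + 2 Br⁻(aq)
Call the molar solubility s, so that [Hg₂²⁺] = s and [Br⁻] = 2s.
Ksp = [Hg₂²⁺][Br⁻]^2 = s · (2s)^2 = 4s^3
4s^3 = 5.2×10⁻²³  ⇒  s^3 = 1.3×10⁻²³
s = 2.4×10⁻⁸ mol/L

2.4×10⁻⁸ M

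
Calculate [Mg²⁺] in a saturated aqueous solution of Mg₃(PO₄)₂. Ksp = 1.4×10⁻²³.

3.2×10⁻⁵ M

Mg₃(PO₄)₂(s) ⇌ 3 Mg²⁺(aq) + 2 PO₄³⁻(aq)
With molar solubility s: [Mg²⁺] = 3s, [PO₄³⁻] = 2s.
Ksp = [Mg²⁺]^3[PO₄³⁻]^2 = (3s)^3 · (2s)^2 = 108s^5 = 1.4×10⁻²³
s = 1.1×10⁻⁵ mol/L
[Mg²⁺] = 3s = 3.2×10⁻⁵ mol/L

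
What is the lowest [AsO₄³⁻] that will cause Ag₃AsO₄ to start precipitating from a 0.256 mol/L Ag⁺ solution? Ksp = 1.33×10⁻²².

The threshold for precipitation is Q = Ksp.
Ag₃AsO₄(s) ⇌ 3 Ag⁺(aq) + AsO₄³⁻(aq)
Ksp = [Ag⁺]^3[AsO₄³⁻] = [AsO₄³⁻](0.256)^3
[AsO₄³⁻] = 1.33×10⁻²² / (0.256)^3 = 7.93×10⁻²¹
[AsO₄³⁻] = 7.93×10⁻²¹ mol/L

7.93×10⁻²¹ M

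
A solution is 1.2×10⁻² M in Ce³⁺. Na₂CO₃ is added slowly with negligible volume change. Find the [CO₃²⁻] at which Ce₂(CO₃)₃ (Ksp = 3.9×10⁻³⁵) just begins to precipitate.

Precipitation begins when Q = Ksp.
Ce₂(CO₃)₃(s) ⇌ 2 Ce³⁺(aq) + 3 CO₃²⁻(aq)
Ksp = [Ce³⁺]^2[CO₃²⁻]^3 = [CO₃²⁻]^3(1.2×10⁻²)^2
[CO₃²⁻]^3 = 3.9×10⁻³⁵ / (1.2×10⁻²)^2 = 2.7×10⁻³¹
[CO₃²⁻] = 6.5×10⁻¹¹ M

6.5×10⁻¹¹ M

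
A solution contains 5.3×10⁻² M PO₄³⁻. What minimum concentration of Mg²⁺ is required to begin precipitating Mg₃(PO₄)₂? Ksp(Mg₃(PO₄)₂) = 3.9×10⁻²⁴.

1.1×10⁻⁷ M

Each salt precipitates once Q = Ksp for that salt.
Mg₃(PO₄)₂(s) ⇌ 3 Mg²⁺(aq) + 2 PO₄³⁻(aq)
Ksp = [Mg²⁺]^3[PO₄³⁻]^2 = [Mg²⁺]^3(5.3×10⁻²)^2
[Mg²⁺]^3 = 3.9×10⁻²⁴ / (5.3×10⁻²)^2 = 1.4×10⁻²¹
[Mg²⁺] = 1.1×10⁻⁷ M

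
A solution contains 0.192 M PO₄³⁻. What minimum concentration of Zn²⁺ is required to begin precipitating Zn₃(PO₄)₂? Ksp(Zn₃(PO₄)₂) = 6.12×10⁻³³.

5.50×10⁻¹¹ M

A salt starts to precipitate once the ion product Q reaches its Ksp.
Zn₃(PO₄)₂(s) ⇌ 3 Zn²⁺(aq) + 2 PO₄³⁻(aq)
Ksp = [Zn²⁺]^3[PO₄³⁻]^2 = [Zn²⁺]^3(0.192)^2
[Zn²⁺]^3 = 6.12×10⁻³³ / (0.192)^2 = 1.66×10⁻³¹
[Zn²⁺] = 5.50×10⁻¹¹ M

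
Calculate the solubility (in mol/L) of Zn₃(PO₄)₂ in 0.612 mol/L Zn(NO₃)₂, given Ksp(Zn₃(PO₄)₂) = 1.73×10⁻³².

Zn₃(PO₄)₂(s) ⇌ 3 Zn²⁺(aq) + 2 PO₄³⁻(aq)
The solution already contains Zn²⁺ at 0.612 mol/L. Let s be the molar solubility of Zn₃(PO₄)₂.
[Zn²⁺] ≈ 0.612 mol/L (common ion dominates); [PO₄³⁻] = 2s.
Ksp = [Zn²⁺]^3[PO₄³⁻]^2 = (0.612)^3(2s)^2
(2s)^2 = 1.73×10⁻³² / (0.612)^3 = 7.55×10⁻³²
s = 1.37×10⁻¹⁶ mol/L

1.37×10⁻¹⁶ M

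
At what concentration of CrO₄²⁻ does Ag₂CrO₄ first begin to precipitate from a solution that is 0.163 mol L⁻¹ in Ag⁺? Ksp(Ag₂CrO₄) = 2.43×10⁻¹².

A salt starts to precipitate once the ion product Q reaches its Ksp.
Ag₂CrO₄(s) ⇌ 2 Ag⁺(aq) + CrO₄²⁻(aq)
Ksp = [Ag⁺]^2[CrO₄²⁻] = [CrO₄²⁻](0.163)^2
[CrO₄²⁻] = 2.43×10⁻¹² / (0.163)^2 = 9.15×10⁻¹¹
[CrO₄²⁻] = 9.15×10⁻¹¹ mol L⁻¹

9.15×10⁻¹¹ M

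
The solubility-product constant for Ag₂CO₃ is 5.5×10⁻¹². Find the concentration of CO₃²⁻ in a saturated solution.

1.1×10⁻⁴ M

Ag₂CO₃(s) ⇌ 2 Ag⁺(aq) + CO₃²⁻(aq)
Let s be the molar solubility. Then [Ag⁺] = 2s and [CO₃²⁻] = s.
Ksp = [Ag⁺]^2[CO₃²⁻] = (2s)^2 · s = 4s^3 = 5.5×10⁻¹²
s = 1.1×10⁻⁴ mol L⁻¹
[CO₃²⁻] = s = 1.1×10⁻⁴ mol L⁻¹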